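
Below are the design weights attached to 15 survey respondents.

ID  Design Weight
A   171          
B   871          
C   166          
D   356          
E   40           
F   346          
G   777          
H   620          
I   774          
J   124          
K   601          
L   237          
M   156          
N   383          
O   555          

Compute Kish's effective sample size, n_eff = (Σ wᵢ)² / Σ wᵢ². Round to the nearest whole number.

11

Σ wᵢ = 6177
Σ wᵢ² = 3562491
n_eff = 6177² / 3562491 = 38155329 / 3562491 = 10.710295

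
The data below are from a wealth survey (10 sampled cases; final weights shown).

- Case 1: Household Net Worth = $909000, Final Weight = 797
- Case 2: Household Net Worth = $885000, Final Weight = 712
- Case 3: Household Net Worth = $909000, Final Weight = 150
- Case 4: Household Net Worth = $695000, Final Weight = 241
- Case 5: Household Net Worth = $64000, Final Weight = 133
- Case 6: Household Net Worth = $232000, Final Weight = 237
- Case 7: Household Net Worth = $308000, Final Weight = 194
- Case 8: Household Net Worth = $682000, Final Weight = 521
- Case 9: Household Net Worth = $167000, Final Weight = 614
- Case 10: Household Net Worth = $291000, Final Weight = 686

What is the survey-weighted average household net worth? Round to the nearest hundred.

Weighted sum = 909000×797 + 885000×712 + 909000×150 + 695000×241 + 64000×133 + 232000×237 + 308000×194 + 682000×521 + 167000×614 + 291000×686
  = 724473000 + 630120000 + 136350000 + 167495000 + 8512000 + 54984000 + 59752000 + 355322000 + 102538000 + 199626000 = 2439172000
Sum of weights = 4285
Weighted mean = 2439172000 / 4285 = 569235.01

569200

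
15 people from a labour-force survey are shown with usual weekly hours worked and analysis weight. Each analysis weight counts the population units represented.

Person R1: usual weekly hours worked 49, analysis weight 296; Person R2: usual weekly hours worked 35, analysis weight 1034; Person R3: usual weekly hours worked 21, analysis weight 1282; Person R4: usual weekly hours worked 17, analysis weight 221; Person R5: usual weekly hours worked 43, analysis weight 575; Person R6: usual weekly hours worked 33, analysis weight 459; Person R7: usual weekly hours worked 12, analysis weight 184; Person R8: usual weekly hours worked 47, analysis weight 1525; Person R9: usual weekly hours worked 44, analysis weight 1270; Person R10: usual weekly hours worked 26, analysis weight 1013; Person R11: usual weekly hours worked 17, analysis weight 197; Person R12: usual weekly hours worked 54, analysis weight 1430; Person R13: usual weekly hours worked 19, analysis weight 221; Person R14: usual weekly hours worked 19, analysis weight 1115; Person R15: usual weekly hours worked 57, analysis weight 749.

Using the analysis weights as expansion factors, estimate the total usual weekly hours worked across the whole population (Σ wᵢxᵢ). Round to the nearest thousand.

426000

Weighted total = 425992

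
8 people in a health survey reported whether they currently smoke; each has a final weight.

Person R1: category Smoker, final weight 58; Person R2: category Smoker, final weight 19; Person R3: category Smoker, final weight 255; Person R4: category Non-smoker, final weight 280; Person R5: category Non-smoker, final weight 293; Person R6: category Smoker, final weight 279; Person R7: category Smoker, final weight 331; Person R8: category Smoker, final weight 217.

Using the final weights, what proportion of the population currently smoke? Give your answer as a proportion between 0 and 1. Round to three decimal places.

0.669

Sum of weights for 'Smoker' = 58 + 19 + 255 + 279 + 331 + 217 = 1159
Total weight = 58 + 19 + 255 + 280 + 293 + 279 + 331 + 217 = 1732
Weighted proportion = 1159 / 1732 = 0.66916859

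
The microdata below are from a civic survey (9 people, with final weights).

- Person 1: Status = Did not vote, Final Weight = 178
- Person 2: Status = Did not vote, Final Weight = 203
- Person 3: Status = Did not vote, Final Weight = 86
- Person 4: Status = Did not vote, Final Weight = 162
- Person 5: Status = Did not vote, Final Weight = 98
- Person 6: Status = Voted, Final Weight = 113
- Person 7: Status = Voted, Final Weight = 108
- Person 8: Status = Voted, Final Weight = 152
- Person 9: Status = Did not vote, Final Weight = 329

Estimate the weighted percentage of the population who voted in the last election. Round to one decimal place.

Sum of weights for 'Voted' = 113 + 108 + 152 = 373
Total weight = 1429
Weighted proportion = 373 / 1429 = 0.26102169 → 26.102169%

26.1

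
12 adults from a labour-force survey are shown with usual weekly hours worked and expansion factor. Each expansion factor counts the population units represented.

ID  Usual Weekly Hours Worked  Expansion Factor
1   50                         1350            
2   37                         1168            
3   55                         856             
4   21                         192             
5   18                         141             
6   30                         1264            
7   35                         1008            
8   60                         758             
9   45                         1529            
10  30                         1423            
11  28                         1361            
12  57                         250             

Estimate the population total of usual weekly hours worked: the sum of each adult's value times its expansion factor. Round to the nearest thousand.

447000

Weighted total = 50×1350 + 37×1168 + 55×856 + 21×192 + 18×141 + 30×1264 + 35×1008 + 60×758 + 45×1529 + 30×1423 + 28×1361 + 57×250
  = 67500 + 43216 + 47080 + 4032 + 2538 + 37920 + 35280 + 45480 + 68805 + 42690 + 38108 + 14250 = 446899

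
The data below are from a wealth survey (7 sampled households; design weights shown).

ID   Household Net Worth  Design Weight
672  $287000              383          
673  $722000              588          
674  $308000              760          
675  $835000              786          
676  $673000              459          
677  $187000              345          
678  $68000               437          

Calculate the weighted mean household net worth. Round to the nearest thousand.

Weighted sum = 287000×383 + 722000×588 + 308000×760 + 835000×786 + 673000×459 + 187000×345 + 68000×437
  = 109921000 + 424536000 + 234080000 + 656310000 + 308907000 + 64515000 + 29716000 = 1827985000
Sum of weights = 3758
Weighted mean = 1827985000 / 3758 = 486424.96

486000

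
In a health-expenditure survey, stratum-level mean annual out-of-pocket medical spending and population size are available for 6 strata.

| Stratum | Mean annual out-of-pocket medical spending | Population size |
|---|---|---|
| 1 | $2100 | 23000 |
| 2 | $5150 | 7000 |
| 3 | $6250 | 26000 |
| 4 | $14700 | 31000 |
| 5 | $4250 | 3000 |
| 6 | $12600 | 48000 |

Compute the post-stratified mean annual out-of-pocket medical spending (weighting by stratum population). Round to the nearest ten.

Σ Nₕ·x̄ₕ = 2100×23000 + 5150×7000 + 6250×26000 + 14700×31000 + 4250×3000 + 12600×48000
  = 48300000 + 36050000 + 162500000 + 455700000 + 12750000 + 604800000 = 1320100000
Σ Nₕ = 138000
Overall mean = 1320100000 / 138000 = 9565.942

9570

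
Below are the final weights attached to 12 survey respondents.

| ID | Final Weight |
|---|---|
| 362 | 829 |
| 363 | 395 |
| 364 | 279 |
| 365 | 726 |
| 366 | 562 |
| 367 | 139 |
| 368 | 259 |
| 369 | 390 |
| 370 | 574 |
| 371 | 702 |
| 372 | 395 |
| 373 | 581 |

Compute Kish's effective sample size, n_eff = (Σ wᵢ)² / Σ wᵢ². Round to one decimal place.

10.2

Σ wᵢ = 829 + 395 + 279 + 726 + 562 + 139 + 259 + 390 + 574 + 702 + 395 + 581 = 5831
Σ wᵢ² = 3318395
n_eff = 5831² / 3318395 = 34000561 / 3318395 = 10.246086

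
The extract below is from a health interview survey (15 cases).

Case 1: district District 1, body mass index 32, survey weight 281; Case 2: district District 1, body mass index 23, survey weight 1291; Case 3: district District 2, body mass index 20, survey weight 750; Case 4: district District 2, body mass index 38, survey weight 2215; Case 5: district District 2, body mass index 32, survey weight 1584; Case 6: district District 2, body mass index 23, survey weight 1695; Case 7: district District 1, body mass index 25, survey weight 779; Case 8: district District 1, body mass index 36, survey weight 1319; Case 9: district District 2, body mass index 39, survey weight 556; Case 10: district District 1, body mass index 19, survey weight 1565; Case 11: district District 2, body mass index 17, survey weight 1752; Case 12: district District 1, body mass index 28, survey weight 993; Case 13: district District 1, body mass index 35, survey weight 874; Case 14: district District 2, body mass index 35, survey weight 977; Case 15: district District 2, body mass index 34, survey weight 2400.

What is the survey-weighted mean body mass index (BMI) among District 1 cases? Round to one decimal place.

District 1 rows: 1, 2, 7, 8, 10, 12, 13
Weighted sum = 193773
Sum of weights = 281 + 1291 + 779 + 1319 + 1565 + 993 + 874 = 7102
Weighted mean = 193773 / 7102 = 27.284286

27.3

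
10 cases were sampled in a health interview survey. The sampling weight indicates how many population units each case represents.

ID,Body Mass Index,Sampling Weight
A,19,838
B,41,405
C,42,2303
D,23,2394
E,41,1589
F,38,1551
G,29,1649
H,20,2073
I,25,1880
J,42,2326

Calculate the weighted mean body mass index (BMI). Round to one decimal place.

Weighted sum = 19×838 + 41×405 + 42×2303 + 23×2394 + 41×1589 + 38×1551 + 29×1649 + 20×2073 + 25×1880 + 42×2326
  = 542375
Sum of weights = 838 + 405 + 2303 + 2394 + 1589 + 1551 + 1649 + 2073 + 1880 + 2326 = 17008
Weighted mean = 542375 / 17008 = 31.889405

31.9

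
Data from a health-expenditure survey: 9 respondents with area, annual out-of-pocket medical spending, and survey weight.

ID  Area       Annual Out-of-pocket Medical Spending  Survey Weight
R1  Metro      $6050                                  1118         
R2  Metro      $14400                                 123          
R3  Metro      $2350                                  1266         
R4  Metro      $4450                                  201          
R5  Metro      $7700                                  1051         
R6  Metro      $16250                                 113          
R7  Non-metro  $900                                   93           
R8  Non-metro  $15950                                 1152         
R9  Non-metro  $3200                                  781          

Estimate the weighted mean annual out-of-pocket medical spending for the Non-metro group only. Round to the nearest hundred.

10300

Non-metro rows: R7, R8, R9
Weighted sum = 900×93 + 15950×1152 + 3200×781
  = 83700 + 18374400 + 2499200 = 20957300
Sum of weights = 93 + 1152 + 781 = 2026
Weighted mean = 20957300 / 2026 = 10344.176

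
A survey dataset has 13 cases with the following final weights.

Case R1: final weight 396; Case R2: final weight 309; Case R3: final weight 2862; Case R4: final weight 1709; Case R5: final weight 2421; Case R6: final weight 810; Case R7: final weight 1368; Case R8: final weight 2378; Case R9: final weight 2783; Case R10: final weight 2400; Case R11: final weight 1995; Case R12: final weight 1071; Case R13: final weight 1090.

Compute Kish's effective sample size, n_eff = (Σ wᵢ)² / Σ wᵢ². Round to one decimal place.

10.3

Σ wᵢ = 21592
Σ wᵢ² = 45227926
n_eff = 21592² / 45227926 = 466214464 / 45227926 = 10.308111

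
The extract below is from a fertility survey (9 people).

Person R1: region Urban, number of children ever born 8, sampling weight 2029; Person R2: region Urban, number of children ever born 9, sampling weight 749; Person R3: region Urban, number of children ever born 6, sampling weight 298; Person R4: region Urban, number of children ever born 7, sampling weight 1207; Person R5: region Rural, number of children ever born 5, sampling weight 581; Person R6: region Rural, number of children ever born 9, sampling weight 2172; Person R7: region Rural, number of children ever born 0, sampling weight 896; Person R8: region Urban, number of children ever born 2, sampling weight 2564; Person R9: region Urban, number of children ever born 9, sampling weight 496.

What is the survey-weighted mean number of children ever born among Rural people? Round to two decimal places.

6.15

Rural rows: R5, R6, R7
Weighted sum = 5×581 + 9×2172 + 0×896
  = 2905 + 19548 + 0 = 22453
Sum of weights = 581 + 2172 + 896 = 3649
Weighted mean = 22453 / 3649 = 6.1531927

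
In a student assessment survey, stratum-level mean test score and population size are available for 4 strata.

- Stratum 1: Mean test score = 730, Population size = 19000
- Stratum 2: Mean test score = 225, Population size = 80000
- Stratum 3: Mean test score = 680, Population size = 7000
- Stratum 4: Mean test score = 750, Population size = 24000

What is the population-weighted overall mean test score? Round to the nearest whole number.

Σ Nₕ·x̄ₕ = 730×19000 + 225×80000 + 680×7000 + 750×24000
  = 13870000 + 18000000 + 4760000 + 18000000 = 54630000
Σ Nₕ = 19000 + 80000 + 7000 + 24000 = 130000
Overall mean = 54630000 / 130000 = 420.23077

420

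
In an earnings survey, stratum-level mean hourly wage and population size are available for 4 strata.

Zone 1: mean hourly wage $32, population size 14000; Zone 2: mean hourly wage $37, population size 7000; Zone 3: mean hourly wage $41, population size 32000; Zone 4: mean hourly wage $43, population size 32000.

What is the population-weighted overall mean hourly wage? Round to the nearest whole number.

Σ Nₕ·x̄ₕ = 3395000
Σ Nₕ = 85000
Overall mean = 3395000 / 85000 = 39.941176

40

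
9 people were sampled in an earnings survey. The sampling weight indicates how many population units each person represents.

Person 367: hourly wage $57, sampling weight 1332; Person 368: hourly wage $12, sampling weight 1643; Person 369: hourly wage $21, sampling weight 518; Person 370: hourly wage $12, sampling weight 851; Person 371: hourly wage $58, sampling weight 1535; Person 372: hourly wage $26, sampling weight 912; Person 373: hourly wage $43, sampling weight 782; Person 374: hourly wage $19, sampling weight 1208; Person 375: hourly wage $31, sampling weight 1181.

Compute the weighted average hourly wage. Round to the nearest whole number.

32

Weighted sum = 57×1332 + 12×1643 + 21×518 + 12×851 + 58×1535 + 26×912 + 43×782 + 19×1208 + 31×1181
  = 75924 + 19716 + 10878 + 10212 + 89030 + 23712 + 33626 + 22952 + 36611 = 322661
Sum of weights = 1332 + 1643 + 518 + 851 + 1535 + 912 + 782 + 1208 + 1181 = 9962
Weighted mean = 322661 / 9962 = 32.389179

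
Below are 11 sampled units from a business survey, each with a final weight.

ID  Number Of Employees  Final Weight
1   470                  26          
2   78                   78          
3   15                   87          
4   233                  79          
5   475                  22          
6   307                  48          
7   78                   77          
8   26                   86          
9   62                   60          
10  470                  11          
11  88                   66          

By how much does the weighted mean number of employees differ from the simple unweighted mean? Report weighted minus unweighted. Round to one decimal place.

Unweighted sum = 470 + 78 + 15 + 233 + 475 + 307 + 78 + 26 + 62 + 470 + 88 = 2302
Unweighted mean = 2302 / 11 = 209.27273
Weighted sum = 470×26 + 78×78 + 15×87 + 233×79 + 475×22 + 307×48 + 78×77 + 26×86 + 62×60 + 470×11 + 88×66
  = 12220 + 6084 + 1305 + 18407 + 10450 + 14736 + 6006 + 2236 + 3720 + 5170 + 5808 = 86142
Sum of weights = 26 + 78 + 87 + 79 + 22 + 48 + 77 + 86 + 60 + 11 + 66 = 640
Weighted mean = 86142 / 640 = 134.59688
Difference (weighted minus unweighted) = -74.675852

-74.7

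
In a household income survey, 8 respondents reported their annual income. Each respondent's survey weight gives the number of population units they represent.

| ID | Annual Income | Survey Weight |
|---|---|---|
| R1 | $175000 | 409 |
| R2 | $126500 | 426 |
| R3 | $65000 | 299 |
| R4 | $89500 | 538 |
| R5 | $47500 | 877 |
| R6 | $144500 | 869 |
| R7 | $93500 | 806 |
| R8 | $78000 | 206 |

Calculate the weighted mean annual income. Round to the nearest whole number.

101965

Weighted sum = 175000×409 + 126500×426 + 65000×299 + 89500×538 + 47500×877 + 144500×869 + 93500×806 + 78000×206
  = 71575000 + 53889000 + 19435000 + 48151000 + 41657500 + 125570500 + 75361000 + 16068000 = 451707000
Sum of weights = 409 + 426 + 299 + 538 + 877 + 869 + 806 + 206 = 4430
Weighted mean = 451707000 / 4430 = 101965.46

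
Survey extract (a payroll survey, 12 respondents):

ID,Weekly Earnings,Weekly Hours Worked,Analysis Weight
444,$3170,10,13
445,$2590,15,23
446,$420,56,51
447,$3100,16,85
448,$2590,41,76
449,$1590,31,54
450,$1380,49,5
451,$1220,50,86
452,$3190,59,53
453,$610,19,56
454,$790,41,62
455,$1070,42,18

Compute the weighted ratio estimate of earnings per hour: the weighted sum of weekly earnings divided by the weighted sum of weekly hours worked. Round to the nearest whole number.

Σ wᵢ·y = 3170×13 + 2590×23 + 420×51 + 3100×85 + 2590×76 + 1590×54 + 1380×5 + 1220×86 + 3190×53 + 610×56 + 790×62 + 1070×18
  = 1051690
Σ wᵢ·x = 10×13 + 15×23 + 56×51 + 16×85 + 41×76 + 31×54 + 49×5 + 50×86 + 59×53 + 19×56 + 41×62 + 42×18
  = 130 + 345 + 2856 + 1360 + 3116 + 1674 + 245 + 4300 + 3127 + 1064 + 2542 + 756 = 21515
Ratio = 1051690 / 21515 = 48.88171

49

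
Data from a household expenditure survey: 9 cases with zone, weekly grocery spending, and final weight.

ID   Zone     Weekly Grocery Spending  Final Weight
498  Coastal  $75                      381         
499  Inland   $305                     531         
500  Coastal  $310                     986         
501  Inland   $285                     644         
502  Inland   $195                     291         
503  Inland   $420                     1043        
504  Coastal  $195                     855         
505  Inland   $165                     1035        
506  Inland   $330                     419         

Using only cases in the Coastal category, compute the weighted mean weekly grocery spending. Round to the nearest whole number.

Coastal rows: 498, 500, 504
Weighted sum = 75×381 + 310×986 + 195×855
  = 500960
Sum of weights = 2222
Weighted mean = 500960 / 2222 = 225.45455

225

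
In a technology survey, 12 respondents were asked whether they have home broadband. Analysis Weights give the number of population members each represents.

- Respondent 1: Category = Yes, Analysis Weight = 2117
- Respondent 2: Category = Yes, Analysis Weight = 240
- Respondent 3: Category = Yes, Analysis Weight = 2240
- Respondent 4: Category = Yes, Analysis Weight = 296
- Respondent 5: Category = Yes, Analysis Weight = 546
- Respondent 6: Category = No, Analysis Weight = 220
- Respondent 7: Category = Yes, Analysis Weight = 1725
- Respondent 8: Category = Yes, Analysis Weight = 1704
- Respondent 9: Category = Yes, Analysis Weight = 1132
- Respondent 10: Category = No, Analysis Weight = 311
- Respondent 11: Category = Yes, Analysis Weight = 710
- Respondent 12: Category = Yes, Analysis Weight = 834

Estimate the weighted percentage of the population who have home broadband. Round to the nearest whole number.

96

Sum of weights for 'Yes' = 2117 + 240 + 2240 + 296 + 546 + 1725 + 1704 + 1132 + 710 + 834 = 11544
Total weight = 12075
Weighted proportion = 11544 / 12075 = 0.95602484 → 95.602484%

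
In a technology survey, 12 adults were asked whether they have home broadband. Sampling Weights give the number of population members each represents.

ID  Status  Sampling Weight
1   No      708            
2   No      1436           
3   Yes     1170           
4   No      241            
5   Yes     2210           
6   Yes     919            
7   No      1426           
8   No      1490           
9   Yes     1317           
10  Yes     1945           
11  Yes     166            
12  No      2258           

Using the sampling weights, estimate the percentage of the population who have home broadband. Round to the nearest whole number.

51

Sum of weights for 'Yes' = 1170 + 2210 + 919 + 1317 + 1945 + 166 = 7727
Total weight = 708 + 1436 + 1170 + 241 + 2210 + 919 + 1426 + 1490 + 1317 + 1945 + 166 + 2258 = 15286
Weighted proportion = 7727 / 15286 = 0.50549522 → 50.549522%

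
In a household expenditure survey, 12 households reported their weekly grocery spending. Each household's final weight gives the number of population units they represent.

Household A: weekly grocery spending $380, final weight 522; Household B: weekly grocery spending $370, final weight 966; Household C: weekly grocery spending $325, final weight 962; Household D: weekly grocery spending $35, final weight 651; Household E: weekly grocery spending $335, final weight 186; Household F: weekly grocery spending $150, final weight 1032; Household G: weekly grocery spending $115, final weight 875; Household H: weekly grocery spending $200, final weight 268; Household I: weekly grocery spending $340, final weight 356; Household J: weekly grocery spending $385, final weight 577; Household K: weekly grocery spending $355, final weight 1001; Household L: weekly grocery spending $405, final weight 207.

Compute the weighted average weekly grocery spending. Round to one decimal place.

269.0

Weighted sum = 380×522 + 370×966 + 325×962 + 35×651 + 335×186 + 150×1032 + 115×875 + 200×268 + 340×356 + 385×577 + 355×1001 + 405×207
  = 2044925
Sum of weights = 522 + 966 + 962 + 651 + 186 + 1032 + 875 + 268 + 356 + 577 + 1001 + 207 = 7603
Weighted mean = 2044925 / 7603 = 268.96291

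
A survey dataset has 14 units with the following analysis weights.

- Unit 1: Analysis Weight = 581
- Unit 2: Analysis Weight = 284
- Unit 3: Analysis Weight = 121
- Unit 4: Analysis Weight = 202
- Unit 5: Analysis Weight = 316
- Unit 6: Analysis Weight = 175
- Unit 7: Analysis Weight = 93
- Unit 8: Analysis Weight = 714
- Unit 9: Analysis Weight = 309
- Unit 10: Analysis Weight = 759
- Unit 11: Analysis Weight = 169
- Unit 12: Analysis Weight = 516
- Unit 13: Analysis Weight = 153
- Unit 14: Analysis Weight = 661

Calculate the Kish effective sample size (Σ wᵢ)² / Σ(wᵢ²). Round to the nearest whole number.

10

Σ wᵢ = 5053
Σ wᵢ² = 2549297
n_eff = 5053² / 2549297 = 25532809 / 2549297 = 10.015627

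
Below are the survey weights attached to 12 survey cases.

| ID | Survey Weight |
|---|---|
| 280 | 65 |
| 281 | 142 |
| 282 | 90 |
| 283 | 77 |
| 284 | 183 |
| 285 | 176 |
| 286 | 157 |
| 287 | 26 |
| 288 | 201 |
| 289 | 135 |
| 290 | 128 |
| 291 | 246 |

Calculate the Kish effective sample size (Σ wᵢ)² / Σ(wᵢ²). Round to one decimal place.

Σ wᵢ = 65 + 142 + 90 + 77 + 183 + 176 + 157 + 26 + 201 + 135 + 128 + 246 = 1626
Σ wᵢ² = 263734
n_eff = 1626² / 263734 = 2643876 / 263734 = 10.024783

10.0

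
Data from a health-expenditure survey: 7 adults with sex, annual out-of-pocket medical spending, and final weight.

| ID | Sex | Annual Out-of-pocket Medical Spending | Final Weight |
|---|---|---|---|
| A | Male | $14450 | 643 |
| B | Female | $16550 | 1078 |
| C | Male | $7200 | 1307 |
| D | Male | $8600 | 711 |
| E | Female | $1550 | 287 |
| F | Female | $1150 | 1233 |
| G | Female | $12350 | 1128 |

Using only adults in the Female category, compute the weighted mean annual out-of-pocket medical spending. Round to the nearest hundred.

Female rows: B, E, F, G
Weighted sum = 16550×1078 + 1550×287 + 1150×1233 + 12350×1128
  = 33634500
Sum of weights = 1078 + 287 + 1233 + 1128 = 3726
Weighted mean = 33634500 / 3726 = 9026.9726

9000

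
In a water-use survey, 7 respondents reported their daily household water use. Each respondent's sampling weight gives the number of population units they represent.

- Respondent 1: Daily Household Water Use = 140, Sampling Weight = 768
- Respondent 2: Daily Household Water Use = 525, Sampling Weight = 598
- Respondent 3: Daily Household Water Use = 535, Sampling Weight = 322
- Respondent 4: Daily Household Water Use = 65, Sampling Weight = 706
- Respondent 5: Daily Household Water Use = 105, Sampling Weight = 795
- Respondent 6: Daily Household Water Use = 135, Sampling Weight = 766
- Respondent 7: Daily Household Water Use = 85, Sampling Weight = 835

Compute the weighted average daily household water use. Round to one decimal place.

187.4

Weighted sum = 140×768 + 525×598 + 535×322 + 65×706 + 105×795 + 135×766 + 85×835
  = 107520 + 313950 + 172270 + 45890 + 83475 + 103410 + 70975 = 897490
Sum of weights = 768 + 598 + 322 + 706 + 795 + 766 + 835 = 4790
Weighted mean = 897490 / 4790 = 187.36743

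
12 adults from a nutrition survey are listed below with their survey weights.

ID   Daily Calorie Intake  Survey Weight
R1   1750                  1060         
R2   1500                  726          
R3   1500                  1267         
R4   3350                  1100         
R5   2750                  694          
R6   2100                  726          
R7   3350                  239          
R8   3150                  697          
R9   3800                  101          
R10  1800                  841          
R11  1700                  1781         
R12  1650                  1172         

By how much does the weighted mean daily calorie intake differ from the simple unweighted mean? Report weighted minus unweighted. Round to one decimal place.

-269.6

Unweighted sum = 1750 + 1500 + 1500 + 3350 + 2750 + 2100 + 3350 + 3150 + 3800 + 1800 + 1700 + 1650 = 28400
Unweighted mean = 28400 / 12 = 2366.6667
Weighted sum = 1750×1060 + 1500×726 + 1500×1267 + 3350×1100 + 2750×694 + 2100×726 + 3350×239 + 3150×697 + 3800×101 + 1800×841 + 1700×1781 + 1650×1172
  = 21817900
Sum of weights = 1060 + 726 + 1267 + 1100 + 694 + 726 + 239 + 697 + 101 + 841 + 1781 + 1172 = 10404
Weighted mean = 21817900 / 10404 = 2097.0684
Difference (weighted minus unweighted) = -269.59823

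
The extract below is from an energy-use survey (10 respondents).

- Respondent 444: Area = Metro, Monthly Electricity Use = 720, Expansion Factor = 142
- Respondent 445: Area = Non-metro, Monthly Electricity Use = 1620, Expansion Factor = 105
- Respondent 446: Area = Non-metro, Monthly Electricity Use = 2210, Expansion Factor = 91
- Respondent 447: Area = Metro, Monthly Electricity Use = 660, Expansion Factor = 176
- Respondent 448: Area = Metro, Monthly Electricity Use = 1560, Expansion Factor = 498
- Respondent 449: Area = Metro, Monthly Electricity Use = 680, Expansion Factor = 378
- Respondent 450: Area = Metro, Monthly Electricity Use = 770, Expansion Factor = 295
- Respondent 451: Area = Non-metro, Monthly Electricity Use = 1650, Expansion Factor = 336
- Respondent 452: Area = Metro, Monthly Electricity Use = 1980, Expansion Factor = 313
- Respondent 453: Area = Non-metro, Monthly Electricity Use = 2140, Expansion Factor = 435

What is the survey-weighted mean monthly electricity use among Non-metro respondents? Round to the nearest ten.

1920

Non-metro rows: 445, 446, 451, 453
Weighted sum = 1620×105 + 2210×91 + 1650×336 + 2140×435
  = 1856510
Sum of weights = 967
Weighted mean = 1856510 / 967 = 1919.8656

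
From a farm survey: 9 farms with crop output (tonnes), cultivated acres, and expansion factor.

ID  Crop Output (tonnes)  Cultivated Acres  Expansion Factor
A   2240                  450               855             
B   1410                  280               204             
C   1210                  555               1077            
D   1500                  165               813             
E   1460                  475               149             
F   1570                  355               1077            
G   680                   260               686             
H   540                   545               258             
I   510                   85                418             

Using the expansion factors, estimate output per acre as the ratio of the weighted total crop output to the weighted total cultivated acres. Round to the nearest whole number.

4

Σ wᵢ·y = 2240×855 + 1410×204 + 1210×1077 + 1500×813 + 1460×149 + 1570×1077 + 680×686 + 540×258 + 510×418
  = 1915200 + 287640 + 1303170 + 1219500 + 217540 + 1690890 + 466480 + 139320 + 213180 = 7452920
Σ wᵢ·x = 450×855 + 280×204 + 555×1077 + 165×813 + 475×149 + 355×1077 + 260×686 + 545×258 + 85×418
  = 1981360
Ratio = 7452920 / 1981360 = 3.7615173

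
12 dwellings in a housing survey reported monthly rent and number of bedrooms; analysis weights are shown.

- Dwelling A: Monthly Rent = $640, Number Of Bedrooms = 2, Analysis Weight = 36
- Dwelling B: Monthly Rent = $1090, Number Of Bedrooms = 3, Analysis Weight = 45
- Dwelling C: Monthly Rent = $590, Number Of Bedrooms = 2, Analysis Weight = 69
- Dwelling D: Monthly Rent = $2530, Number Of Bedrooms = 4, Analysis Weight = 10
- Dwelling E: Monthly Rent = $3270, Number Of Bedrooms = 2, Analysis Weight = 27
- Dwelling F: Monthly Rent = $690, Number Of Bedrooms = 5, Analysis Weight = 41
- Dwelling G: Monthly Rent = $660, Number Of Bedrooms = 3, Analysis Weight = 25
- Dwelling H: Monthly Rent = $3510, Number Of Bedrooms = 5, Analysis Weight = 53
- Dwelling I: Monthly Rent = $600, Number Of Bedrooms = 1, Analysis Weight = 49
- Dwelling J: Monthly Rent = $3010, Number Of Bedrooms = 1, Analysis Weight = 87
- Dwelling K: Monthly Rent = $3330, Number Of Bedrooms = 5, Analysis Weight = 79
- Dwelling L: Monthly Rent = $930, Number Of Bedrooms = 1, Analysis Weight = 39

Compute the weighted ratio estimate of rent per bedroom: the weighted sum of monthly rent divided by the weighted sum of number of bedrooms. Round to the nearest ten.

670

Σ wᵢ·y = 640×36 + 1090×45 + 590×69 + 2530×10 + 3270×27 + 690×41 + 660×25 + 3510×53 + 600×49 + 3010×87 + 3330×79 + 930×39
  = 23040 + 49050 + 40710 + 25300 + 88290 + 28290 + 16500 + 186030 + 29400 + 261870 + 263070 + 36270 = 1047820
Σ wᵢ·x = 2×36 + 3×45 + 2×69 + 4×10 + 2×27 + 5×41 + 3×25 + 5×53 + 1×49 + 1×87 + 5×79 + 1×39
  = 72 + 135 + 138 + 40 + 54 + 205 + 75 + 265 + 49 + 87 + 395 + 39 = 1554
Ratio = 1047820 / 1554 = 674.27284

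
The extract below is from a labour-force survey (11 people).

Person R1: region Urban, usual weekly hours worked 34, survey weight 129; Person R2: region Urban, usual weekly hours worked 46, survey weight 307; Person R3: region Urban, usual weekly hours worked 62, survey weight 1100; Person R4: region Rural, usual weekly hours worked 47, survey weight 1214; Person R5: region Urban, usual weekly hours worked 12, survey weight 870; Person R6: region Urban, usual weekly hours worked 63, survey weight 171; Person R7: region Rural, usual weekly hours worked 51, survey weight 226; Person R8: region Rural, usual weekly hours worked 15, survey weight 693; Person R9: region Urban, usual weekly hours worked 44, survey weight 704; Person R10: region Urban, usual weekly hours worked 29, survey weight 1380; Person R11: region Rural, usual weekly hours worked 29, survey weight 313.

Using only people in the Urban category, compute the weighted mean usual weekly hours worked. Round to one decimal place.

Urban rows: R1, R2, R3, R5, R6, R9, R10
Weighted sum = 34×129 + 46×307 + 62×1100 + 12×870 + 63×171 + 44×704 + 29×1380
  = 178917
Sum of weights = 129 + 307 + 1100 + 870 + 171 + 704 + 1380 = 4661
Weighted mean = 178917 / 4661 = 38.385969

38.4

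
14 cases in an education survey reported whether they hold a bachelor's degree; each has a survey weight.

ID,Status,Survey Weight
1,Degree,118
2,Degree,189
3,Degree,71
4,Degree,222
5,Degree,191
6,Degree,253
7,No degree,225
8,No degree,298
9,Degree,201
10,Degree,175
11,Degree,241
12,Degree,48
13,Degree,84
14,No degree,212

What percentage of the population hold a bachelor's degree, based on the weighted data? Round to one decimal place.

70.9

Sum of weights for 'Degree' = 118 + 189 + 71 + 222 + 191 + 253 + 201 + 175 + 241 + 48 + 84 = 1793
Total weight = 2528
Weighted proportion = 1793 / 2528 = 0.70925633 → 70.925633%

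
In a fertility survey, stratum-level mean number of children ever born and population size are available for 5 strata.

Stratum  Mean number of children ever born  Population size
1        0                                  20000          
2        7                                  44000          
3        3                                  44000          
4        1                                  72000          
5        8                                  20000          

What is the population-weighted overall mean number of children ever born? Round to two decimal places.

3.36

Σ Nₕ·x̄ₕ = 0×20000 + 7×44000 + 3×44000 + 1×72000 + 8×20000
  = 0 + 308000 + 132000 + 72000 + 160000 = 672000
Σ Nₕ = 20000 + 44000 + 44000 + 72000 + 20000 = 200000
Overall mean = 672000 / 200000 = 3.36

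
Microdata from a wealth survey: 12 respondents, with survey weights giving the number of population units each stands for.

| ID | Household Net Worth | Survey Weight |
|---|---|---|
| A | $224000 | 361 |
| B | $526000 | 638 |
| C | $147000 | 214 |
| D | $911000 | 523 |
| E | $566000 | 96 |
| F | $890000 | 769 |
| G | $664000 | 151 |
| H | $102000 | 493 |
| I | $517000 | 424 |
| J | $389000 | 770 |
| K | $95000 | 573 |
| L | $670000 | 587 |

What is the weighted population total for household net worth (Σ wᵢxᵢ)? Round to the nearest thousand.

2780122000

Weighted total = 224000×361 + 526000×638 + 147000×214 + 911000×523 + 566000×96 + 890000×769 + 664000×151 + 102000×493 + 517000×424 + 389000×770 + 95000×573 + 670000×587
  = 2780122000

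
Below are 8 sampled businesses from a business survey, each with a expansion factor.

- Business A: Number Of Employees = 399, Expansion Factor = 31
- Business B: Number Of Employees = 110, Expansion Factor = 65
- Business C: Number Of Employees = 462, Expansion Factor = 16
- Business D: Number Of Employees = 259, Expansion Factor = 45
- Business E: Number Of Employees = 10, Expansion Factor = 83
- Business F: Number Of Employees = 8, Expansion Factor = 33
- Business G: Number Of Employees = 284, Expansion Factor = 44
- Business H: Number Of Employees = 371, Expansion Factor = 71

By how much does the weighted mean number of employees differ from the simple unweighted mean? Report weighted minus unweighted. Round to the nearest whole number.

-36

Unweighted sum = 399 + 110 + 462 + 259 + 10 + 8 + 284 + 371 = 1903
Unweighted mean = 1903 / 8 = 237.875
Weighted sum = 399×31 + 110×65 + 462×16 + 259×45 + 10×83 + 8×33 + 284×44 + 371×71
  = 78497
Sum of weights = 388
Weighted mean = 78497 / 388 = 202.31186
Difference (weighted minus unweighted) = -35.563144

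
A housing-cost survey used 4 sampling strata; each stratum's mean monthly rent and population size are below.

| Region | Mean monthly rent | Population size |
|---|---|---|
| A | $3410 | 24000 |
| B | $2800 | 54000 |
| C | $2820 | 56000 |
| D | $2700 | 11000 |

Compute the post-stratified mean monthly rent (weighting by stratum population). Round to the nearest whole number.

2901

Σ Nₕ·x̄ₕ = 420660000
Σ Nₕ = 24000 + 54000 + 56000 + 11000 = 145000
Overall mean = 420660000 / 145000 = 2901.1034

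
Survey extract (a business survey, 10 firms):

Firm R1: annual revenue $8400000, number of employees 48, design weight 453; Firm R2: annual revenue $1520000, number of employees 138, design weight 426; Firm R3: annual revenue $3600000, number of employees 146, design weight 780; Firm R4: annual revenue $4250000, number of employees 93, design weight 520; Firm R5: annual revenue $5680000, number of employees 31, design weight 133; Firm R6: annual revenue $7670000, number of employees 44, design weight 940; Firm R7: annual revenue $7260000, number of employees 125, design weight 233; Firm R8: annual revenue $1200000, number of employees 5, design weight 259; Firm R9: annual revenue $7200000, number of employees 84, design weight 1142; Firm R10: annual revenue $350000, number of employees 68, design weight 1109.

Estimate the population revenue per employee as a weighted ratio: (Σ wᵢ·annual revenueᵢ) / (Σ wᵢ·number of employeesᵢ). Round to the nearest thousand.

Σ wᵢ·y = 8400000×453 + 1520000×426 + 3600000×780 + 4250000×520 + 5680000×133 + 7670000×940 + 7260000×233 + 1200000×259 + 7200000×1142 + 350000×1109
  = 28048890000
Σ wᵢ·x = 490015
Ratio = 28048890000 / 490015 = 57240.88

57000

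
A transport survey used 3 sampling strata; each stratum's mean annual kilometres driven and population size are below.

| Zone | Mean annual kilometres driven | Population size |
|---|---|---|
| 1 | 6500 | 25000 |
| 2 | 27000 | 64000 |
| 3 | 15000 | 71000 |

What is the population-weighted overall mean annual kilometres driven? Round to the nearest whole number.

18472

Σ Nₕ·x̄ₕ = 6500×25000 + 27000×64000 + 15000×71000
  = 162500000 + 1728000000 + 1065000000 = 2955500000
Σ Nₕ = 25000 + 64000 + 71000 = 160000
Overall mean = 2955500000 / 160000 = 18471.875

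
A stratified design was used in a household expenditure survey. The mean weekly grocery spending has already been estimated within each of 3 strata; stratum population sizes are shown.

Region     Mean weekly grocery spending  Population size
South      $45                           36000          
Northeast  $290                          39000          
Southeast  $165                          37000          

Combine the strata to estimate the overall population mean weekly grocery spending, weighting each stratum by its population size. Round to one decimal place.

Σ Nₕ·x̄ₕ = 19035000
Σ Nₕ = 36000 + 39000 + 37000 = 112000
Overall mean = 19035000 / 112000 = 169.95536

170.0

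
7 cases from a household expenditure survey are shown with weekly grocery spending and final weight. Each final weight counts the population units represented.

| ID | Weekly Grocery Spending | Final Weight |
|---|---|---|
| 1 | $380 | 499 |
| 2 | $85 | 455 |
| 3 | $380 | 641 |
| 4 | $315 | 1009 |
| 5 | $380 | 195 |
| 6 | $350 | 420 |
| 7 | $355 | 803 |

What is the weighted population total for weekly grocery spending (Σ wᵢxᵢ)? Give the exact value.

Weighted total = 380×499 + 85×455 + 380×641 + 315×1009 + 380×195 + 350×420 + 355×803
  = 189620 + 38675 + 243580 + 317835 + 74100 + 147000 + 285065 = 1295875

1295875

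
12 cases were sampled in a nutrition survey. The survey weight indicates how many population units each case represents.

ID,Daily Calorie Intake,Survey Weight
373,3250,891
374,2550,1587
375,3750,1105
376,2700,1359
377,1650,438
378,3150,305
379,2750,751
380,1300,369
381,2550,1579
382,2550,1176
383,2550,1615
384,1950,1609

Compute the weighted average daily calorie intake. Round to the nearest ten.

2600

Weighted sum = 3250×891 + 2550×1587 + 3750×1105 + 2700×1359 + 1650×438 + 3150×305 + 2750×751 + 1300×369 + 2550×1579 + 2550×1176 + 2550×1615 + 1950×1609
  = 2895750 + 4046850 + 4143750 + 3669300 + 722700 + 960750 + 2065250 + 479700 + 4026450 + 2998800 + 4118250 + 3137550 = 33265100
Sum of weights = 891 + 1587 + 1105 + 1359 + 438 + 305 + 751 + 369 + 1579 + 1176 + 1615 + 1609 = 12784
Weighted mean = 33265100 / 12784 = 2602.0885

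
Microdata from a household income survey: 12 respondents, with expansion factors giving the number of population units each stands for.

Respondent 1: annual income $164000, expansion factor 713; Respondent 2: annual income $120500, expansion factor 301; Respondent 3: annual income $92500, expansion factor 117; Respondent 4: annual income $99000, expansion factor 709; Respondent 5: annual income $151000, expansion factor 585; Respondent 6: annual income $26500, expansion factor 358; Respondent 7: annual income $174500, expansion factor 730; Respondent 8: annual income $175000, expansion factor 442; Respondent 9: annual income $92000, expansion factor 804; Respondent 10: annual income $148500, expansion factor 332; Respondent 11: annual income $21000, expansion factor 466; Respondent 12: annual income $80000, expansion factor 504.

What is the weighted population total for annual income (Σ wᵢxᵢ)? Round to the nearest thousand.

710149000

Weighted total = 710149000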